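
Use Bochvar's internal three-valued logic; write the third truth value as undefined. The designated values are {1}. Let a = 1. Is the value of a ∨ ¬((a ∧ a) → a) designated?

a ∧ a = 1 ∧ 1 = 1
(a ∧ a) → a = 1 → 1 = 1
¬((a ∧ a) → a) = ¬1 = 0
a ∨ ¬((a ∧ a) → a) = 1 ∨ 0 = 1
1 ∈ {1}.

Yes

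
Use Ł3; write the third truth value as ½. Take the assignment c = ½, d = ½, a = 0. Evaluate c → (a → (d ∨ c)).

d ∨ c = ½ ∨ ½ = ½
a → (d ∨ c) = 0 → ½ = 1
c → (a → (d ∨ c)) = ½ → 1 = 1

1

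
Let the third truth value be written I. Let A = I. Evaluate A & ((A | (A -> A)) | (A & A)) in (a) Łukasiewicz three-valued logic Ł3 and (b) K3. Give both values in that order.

In Łukasiewicz three-valued logic Ł3: A -> A = I -> I = 1  [min(1, 1−½+½)]
A | (A -> A) = I | 1 = 1
A & A = I & I = I
(A | (A -> A)) | (A & A) = 1 | I = 1
A & ((A | (A -> A)) | (A & A)) = I & 1 = I
In K3: A -> A = I -> I = I  [~I | I]
A | (A -> A) = I | I = I
A & A = I & I = I
(A | (A -> A)) | (A & A) = I | I = I
A & ((A | (A -> A)) | (A & A)) = I & I = I

I; I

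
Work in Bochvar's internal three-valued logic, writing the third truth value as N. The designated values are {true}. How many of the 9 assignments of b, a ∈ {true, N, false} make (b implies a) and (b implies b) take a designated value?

3

Designated under: (b=true, a=true); (b=false, a=true); (b=false, a=false).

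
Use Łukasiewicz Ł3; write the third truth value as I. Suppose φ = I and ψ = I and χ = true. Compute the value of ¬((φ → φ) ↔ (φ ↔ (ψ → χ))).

φ → φ = I → I = true
ψ → χ = I → true = true
φ ↔ (ψ → χ) = I ↔ true = I
(φ → φ) ↔ (φ ↔ (ψ → χ)) = true ↔ I = I
¬((φ → φ) ↔ (φ ↔ (ψ → χ))) = ¬I = I

I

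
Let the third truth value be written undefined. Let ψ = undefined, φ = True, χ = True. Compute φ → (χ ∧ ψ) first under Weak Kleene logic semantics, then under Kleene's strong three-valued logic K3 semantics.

undefined; undefined

In Weak Kleene logic: χ ∧ ψ = True ∧ undefined = undefined
φ → (χ ∧ ψ) = True → undefined = undefined  [any arg is the third value ⇒ result is the third value]
In Kleene's strong three-valued logic K3: χ ∧ ψ = True ∧ undefined = undefined
φ → (χ ∧ ψ) = True → undefined = undefined  [¬True ∨ undefined]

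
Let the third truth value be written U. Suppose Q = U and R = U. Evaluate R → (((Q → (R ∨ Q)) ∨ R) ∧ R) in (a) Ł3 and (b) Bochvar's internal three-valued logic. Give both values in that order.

⊤; U

In Ł3: R ∨ Q = U ∨ U = U
Q → (R ∨ Q) = U → U = ⊤  [min(1, 1−½+½)]
(Q → (R ∨ Q)) ∨ R = ⊤ ∨ U = ⊤
((Q → (R ∨ Q)) ∨ R) ∧ R = ⊤ ∧ U = U
R → (((Q → (R ∨ Q)) ∨ R) ∧ R) = U → U = ⊤
In Bochvar's internal three-valued logic: R ∨ Q = U ∨ U = U
Q → (R ∨ Q) = U → U = U  [any arg is the third value ⇒ result is the third value]
(Q → (R ∨ Q)) ∨ R = U ∨ U = U
((Q → (R ∨ Q)) ∨ R) ∧ R = U ∧ U = U
R → (((Q → (R ∨ Q)) ∨ R) ∧ R) = U → U = U
They differ because Ł3 and Bochvar's internal three-valued logic treat U differently under the binary connectives.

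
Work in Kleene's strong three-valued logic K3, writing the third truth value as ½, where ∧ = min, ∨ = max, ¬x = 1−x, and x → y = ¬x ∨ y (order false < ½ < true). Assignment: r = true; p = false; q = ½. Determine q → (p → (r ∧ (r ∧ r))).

true

r ∧ r = true ∧ true = true
r ∧ (r ∧ r) = true ∧ true = true
p → (r ∧ (r ∧ r)) = false → true = true
q → (p → (r ∧ (r ∧ r))) = ½ → true = true  [¬½ ∨ true]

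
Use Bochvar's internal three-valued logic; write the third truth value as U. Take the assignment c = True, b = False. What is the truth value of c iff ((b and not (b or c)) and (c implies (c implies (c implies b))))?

False

b or c = False or True = True
not (b or c) = not True = False
b and not (b or c) = False and False = False
c implies b = True implies False = False
c implies (c implies b) = True implies False = False
c implies (c implies (c implies b)) = True implies False = False
(b and not (b or c)) and (c implies (c implies (c implies b))) = False and False = False
c iff ((b and not (b or c)) and (c implies (c implies (c implies b)))) = True iff False = False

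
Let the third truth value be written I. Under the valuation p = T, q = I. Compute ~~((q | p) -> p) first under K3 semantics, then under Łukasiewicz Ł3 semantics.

T; T

In K3: q | p = I | T = T
(q | p) -> p = T -> T = T
~((q | p) -> p) = ~T = F
~~((q | p) -> p) = ~F = T
In Łukasiewicz Ł3: q | p = I | T = T
(q | p) -> p = T -> T = T
~((q | p) -> p) = ~T = F
~~((q | p) -> p) = ~F = T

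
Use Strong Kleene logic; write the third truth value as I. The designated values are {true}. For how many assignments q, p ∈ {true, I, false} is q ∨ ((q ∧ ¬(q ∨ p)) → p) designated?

Of the 9 assignments, 7 give a value in {true}.

7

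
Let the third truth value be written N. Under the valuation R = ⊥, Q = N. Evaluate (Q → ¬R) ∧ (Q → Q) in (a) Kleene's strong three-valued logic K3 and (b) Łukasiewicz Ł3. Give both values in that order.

In Kleene's strong three-valued logic K3: ¬R = ¬⊥ = ⊤
Q → ¬R = N → ⊤ = ⊤
Q → Q = N → N = N
(Q → ¬R) ∧ (Q → Q) = ⊤ ∧ N = N
In Łukasiewicz Ł3: ¬R = ¬⊥ = ⊤
Q → ¬R = N → ⊤ = ⊤  [min(1, 1−½+1)]
Q → Q = N → N = ⊤
(Q → ¬R) ∧ (Q → Q) = ⊤ ∧ ⊤ = ⊤
They differ because Kleene's strong three-valued logic K3 and Łukasiewicz Ł3 treat N differently under implication.

N; ⊤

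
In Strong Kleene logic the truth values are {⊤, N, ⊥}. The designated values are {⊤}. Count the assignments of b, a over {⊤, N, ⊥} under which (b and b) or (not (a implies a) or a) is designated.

5

Of the 9 assignments, 5 give a value in {⊤}.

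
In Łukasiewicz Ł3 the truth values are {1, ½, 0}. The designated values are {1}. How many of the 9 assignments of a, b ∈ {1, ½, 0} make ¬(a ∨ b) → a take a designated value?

7

Of the 9 assignments, 7 give a value in {1}.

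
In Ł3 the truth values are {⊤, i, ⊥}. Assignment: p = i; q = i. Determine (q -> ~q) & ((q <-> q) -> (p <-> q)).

⊤

~q = ~i = i
q -> ~q = i -> i = ⊤  [min(1, 1−½+½)]
q <-> q = i <-> i = ⊤
p <-> q = i <-> i = ⊤
(q <-> q) -> (p <-> q) = ⊤ -> ⊤ = ⊤
(q -> ~q) & ((q <-> q) -> (p <-> q)) = ⊤ & ⊤ = ⊤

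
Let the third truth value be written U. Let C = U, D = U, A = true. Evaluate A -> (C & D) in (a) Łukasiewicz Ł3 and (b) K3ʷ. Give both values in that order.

In Łukasiewicz Ł3: C & D = U & U = U
A -> (C & D) = true -> U = U
In K3ʷ: C & D = U & U = U
A -> (C & D) = true -> U = U  [any arg is the third value ⇒ result is the third value]

U; U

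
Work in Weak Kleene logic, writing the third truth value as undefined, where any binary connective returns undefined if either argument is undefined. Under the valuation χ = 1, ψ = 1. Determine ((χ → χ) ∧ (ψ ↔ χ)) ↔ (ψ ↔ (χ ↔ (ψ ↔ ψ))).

1

χ → χ = 1 → 1 = 1
ψ ↔ χ = 1 ↔ 1 = 1
(χ → χ) ∧ (ψ ↔ χ) = 1 ∧ 1 = 1
ψ ↔ ψ = 1 ↔ 1 = 1
χ ↔ (ψ ↔ ψ) = 1 ↔ 1 = 1
ψ ↔ (χ ↔ (ψ ↔ ψ)) = 1 ↔ 1 = 1
((χ → χ) ∧ (ψ ↔ χ)) ↔ (ψ ↔ (χ ↔ (ψ ↔ ψ))) = 1 ↔ 1 = 1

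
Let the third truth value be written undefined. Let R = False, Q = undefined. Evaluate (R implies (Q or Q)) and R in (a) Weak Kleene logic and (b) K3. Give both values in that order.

undefined; False

In Weak Kleene logic: Q or Q = undefined or undefined = undefined
R implies (Q or Q) = False implies undefined = undefined
(R implies (Q or Q)) and R = undefined and False = undefined
In K3: Q or Q = undefined or undefined = undefined
R implies (Q or Q) = False implies undefined = True  [not False or undefined]
(R implies (Q or Q)) and R = True and False = False
They differ because Weak Kleene logic and K3 treat undefined differently under the binary connectives.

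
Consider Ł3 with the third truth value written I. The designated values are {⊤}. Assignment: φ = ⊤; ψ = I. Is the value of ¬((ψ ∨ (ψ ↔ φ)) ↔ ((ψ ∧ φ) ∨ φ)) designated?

ψ ↔ φ = I ↔ ⊤ = I  [1 − |½−1|]
ψ ∨ (ψ ↔ φ) = I ∨ I = I
ψ ∧ φ = I ∧ ⊤ = I
(ψ ∧ φ) ∨ φ = I ∨ ⊤ = ⊤
(ψ ∨ (ψ ↔ φ)) ↔ ((ψ ∧ φ) ∨ φ) = I ↔ ⊤ = I
¬((ψ ∨ (ψ ↔ φ)) ↔ ((ψ ∧ φ) ∨ φ)) = ¬I = I
I ∉ {⊤}.

No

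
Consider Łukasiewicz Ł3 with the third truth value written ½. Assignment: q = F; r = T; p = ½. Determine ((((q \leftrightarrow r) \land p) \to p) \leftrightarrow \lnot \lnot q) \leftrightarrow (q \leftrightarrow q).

q \leftrightarrow r = F \leftrightarrow T = F
(q \leftrightarrow r) \land p = F \land ½ = F
((q \leftrightarrow r) \land p) \to p = F \to ½ = T  [min(1, 1−0+½)]
\lnot q = \lnot F = T
\lnot \lnot q = \lnot T = F
(((q \leftrightarrow r) \land p) \to p) \leftrightarrow \lnot \lnot q = T \leftrightarrow F = F
q \leftrightarrow q = F \leftrightarrow F = T
((((q \leftrightarrow r) \land p) \to p) \leftrightarrow \lnot \lnot q) \leftrightarrow (q \leftrightarrow q) = F \leftrightarrow T = F

F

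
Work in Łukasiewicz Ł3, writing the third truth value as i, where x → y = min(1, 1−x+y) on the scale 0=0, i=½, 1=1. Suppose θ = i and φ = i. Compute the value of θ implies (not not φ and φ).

1

not φ = not i = i
not not φ = not i = i
not not φ and φ = i and i = i
θ implies (not not φ and φ) = i implies i = 1  [min(1, 1−½+½)]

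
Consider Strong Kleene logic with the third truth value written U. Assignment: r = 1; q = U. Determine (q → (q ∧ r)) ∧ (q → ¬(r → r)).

U

q ∧ r = U ∧ 1 = U
q → (q ∧ r) = U → U = U
r → r = 1 → 1 = 1
¬(r → r) = ¬1 = 0
q → ¬(r → r) = U → 0 = U
(q → (q ∧ r)) ∧ (q → ¬(r → r)) = U ∧ U = U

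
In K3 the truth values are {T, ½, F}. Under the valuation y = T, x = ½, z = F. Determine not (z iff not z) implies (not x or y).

not z = not F = T
z iff not z = F iff T = F
not (z iff not z) = not F = T
not x = not ½ = ½
not x or y = ½ or T = T
not (z iff not z) implies (not x or y) = T implies T = T

T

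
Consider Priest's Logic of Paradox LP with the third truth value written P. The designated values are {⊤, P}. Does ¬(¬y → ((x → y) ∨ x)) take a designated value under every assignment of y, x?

Countermodel: y=⊤, x=⊤ gives ⊥, which is not designated.

No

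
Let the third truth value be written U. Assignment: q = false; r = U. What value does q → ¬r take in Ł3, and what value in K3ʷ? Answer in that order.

true; U

In Ł3: ¬r = ¬U = U
q → ¬r = false → U = true
In K3ʷ: ¬r = ¬U = U
q → ¬r = false → U = U  [any arg is the third value ⇒ result is the third value]
They differ because Ł3 and K3ʷ treat U differently under the binary connectives.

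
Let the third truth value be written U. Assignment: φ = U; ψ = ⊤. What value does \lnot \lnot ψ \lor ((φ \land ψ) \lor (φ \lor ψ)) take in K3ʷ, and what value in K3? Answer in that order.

U; ⊤

In K3ʷ: \lnot ψ = \lnot ⊤ = ⊥
\lnot \lnot ψ = \lnot ⊥ = ⊤
φ \land ψ = U \land ⊤ = U
φ \lor ψ = U \lor ⊤ = U
(φ \land ψ) \lor (φ \lor ψ) = U \lor U = U
\lnot \lnot ψ \lor ((φ \land ψ) \lor (φ \lor ψ)) = ⊤ \lor U = U
In K3: \lnot ψ = \lnot ⊤ = ⊥
\lnot \lnot ψ = \lnot ⊥ = ⊤
φ \land ψ = U \land ⊤ = U
φ \lor ψ = U \lor ⊤ = ⊤
(φ \land ψ) \lor (φ \lor ψ) = U \lor ⊤ = ⊤
\lnot \lnot ψ \lor ((φ \land ψ) \lor (φ \lor ψ)) = ⊤ \lor ⊤ = ⊤
They differ because K3ʷ and K3 treat U differently under the binary connectives.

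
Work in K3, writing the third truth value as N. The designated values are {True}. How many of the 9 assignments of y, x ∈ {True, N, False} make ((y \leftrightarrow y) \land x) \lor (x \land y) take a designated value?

Designated under: (y=True, x=True); (y=False, x=True).

2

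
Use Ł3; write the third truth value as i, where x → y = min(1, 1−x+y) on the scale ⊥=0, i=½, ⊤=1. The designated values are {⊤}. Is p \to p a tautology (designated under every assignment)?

Every assignment of p over {⊤, i, ⊥} gives a value in {⊤}.
In particular, with p=i: p \to p = ⊤.

Yes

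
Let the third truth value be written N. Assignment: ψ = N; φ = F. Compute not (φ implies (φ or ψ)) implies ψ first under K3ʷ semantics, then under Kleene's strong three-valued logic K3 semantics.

In K3ʷ: φ or ψ = F or N = N
φ implies (φ or ψ) = F implies N = N  [any arg is the third value ⇒ result is the third value]
not (φ implies (φ or ψ)) = not N = N
not (φ implies (φ or ψ)) implies ψ = N implies N = N
In Kleene's strong three-valued logic K3: φ or ψ = F or N = N
φ implies (φ or ψ) = F implies N = T  [not F or N]
not (φ implies (φ or ψ)) = not T = F
not (φ implies (φ or ψ)) implies ψ = F implies N = T
They differ because K3ʷ and Kleene's strong three-valued logic K3 treat N differently under the binary connectives.

N; T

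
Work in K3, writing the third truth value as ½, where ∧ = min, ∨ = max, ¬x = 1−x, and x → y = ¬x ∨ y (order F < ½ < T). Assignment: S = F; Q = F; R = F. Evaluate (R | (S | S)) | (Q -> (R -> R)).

T

S | S = F | F = F
R | (S | S) = F | F = F
R -> R = F -> F = T
Q -> (R -> R) = F -> T = T
(R | (S | S)) | (Q -> (R -> R)) = F | T = T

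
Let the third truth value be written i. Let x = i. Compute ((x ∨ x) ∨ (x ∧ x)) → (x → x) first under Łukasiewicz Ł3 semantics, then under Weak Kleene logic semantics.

In Łukasiewicz Ł3: x ∨ x = i ∨ i = i
x ∧ x = i ∧ i = i
(x ∨ x) ∨ (x ∧ x) = i ∨ i = i
x → x = i → i = ⊤  [min(1, 1−½+½)]
((x ∨ x) ∨ (x ∧ x)) → (x → x) = i → ⊤ = ⊤
In Weak Kleene logic: x ∨ x = i ∨ i = i
x ∧ x = i ∧ i = i
(x ∨ x) ∨ (x ∧ x) = i ∨ i = i
x → x = i → i = i
((x ∨ x) ∨ (x ∧ x)) → (x → x) = i → i = i
They differ because Łukasiewicz Ł3 and Weak Kleene logic treat i differently under the binary connectives.

⊤; i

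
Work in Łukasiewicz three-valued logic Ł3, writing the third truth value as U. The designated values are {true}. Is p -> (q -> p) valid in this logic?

Yes

Every assignment of p, q over {true, U, false} gives a value in {true}.
In particular, with p=U, q=U: p -> (q -> p) = true.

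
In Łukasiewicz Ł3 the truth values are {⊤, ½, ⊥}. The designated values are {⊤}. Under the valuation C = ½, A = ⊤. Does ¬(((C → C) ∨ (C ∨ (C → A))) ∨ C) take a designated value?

C → C = ½ → ½ = ⊤
C → A = ½ → ⊤ = ⊤
C ∨ (C → A) = ½ ∨ ⊤ = ⊤
(C → C) ∨ (C ∨ (C → A)) = ⊤ ∨ ⊤ = ⊤
((C → C) ∨ (C ∨ (C → A))) ∨ C = ⊤ ∨ ½ = ⊤
¬(((C → C) ∨ (C ∨ (C → A))) ∨ C) = ¬⊤ = ⊥
⊥ ∉ {⊤}.

No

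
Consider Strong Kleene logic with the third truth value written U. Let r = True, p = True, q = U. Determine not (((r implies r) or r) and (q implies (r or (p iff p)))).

r implies r = True implies True = True
(r implies r) or r = True or True = True
p iff p = True iff True = True
r or (p iff p) = True or True = True
q implies (r or (p iff p)) = U implies True = True
((r implies r) or r) and (q implies (r or (p iff p))) = True and True = True
not (((r implies r) or r) and (q implies (r or (p iff p)))) = not True = False

False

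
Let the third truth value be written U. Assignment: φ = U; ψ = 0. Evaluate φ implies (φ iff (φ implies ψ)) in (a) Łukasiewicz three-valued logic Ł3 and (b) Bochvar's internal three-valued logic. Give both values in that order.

In Łukasiewicz three-valued logic Ł3: φ implies ψ = U implies 0 = U  [min(1, 1−½+0)]
φ iff (φ implies ψ) = U iff U = 1
φ implies (φ iff (φ implies ψ)) = U implies 1 = 1
In Bochvar's internal three-valued logic: φ implies ψ = U implies 0 = U  [any arg is the third value ⇒ result is the third value]
φ iff (φ implies ψ) = U iff U = U
φ implies (φ iff (φ implies ψ)) = U implies U = U
They differ because Łukasiewicz three-valued logic Ł3 and Bochvar's internal three-valued logic treat U differently under the binary connectives.

1; U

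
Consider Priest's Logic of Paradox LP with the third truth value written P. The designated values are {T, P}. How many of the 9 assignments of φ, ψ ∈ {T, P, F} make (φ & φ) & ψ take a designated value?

4

Designated under: (φ=T, ψ=T); (φ=T, ψ=P); (φ=P, ψ=T); (φ=P, ψ=P).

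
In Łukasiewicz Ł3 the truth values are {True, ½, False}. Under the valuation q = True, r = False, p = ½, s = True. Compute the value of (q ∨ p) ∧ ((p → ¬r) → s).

q ∨ p = True ∨ ½ = True
¬r = ¬False = True
p → ¬r = ½ → True = True  [min(1, 1−½+1)]
(p → ¬r) → s = True → True = True
(q ∨ p) ∧ ((p → ¬r) → s) = True ∧ True = True

True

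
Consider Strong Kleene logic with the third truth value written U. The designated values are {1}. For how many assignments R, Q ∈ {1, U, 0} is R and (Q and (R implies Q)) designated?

Designated under: (R=1, Q=1).

1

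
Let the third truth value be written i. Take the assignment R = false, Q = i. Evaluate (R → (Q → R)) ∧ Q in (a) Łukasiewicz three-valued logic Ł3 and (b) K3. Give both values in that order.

In Łukasiewicz three-valued logic Ł3: Q → R = i → false = i
R → (Q → R) = false → i = true
(R → (Q → R)) ∧ Q = true ∧ i = i
In K3: Q → R = i → false = i  [¬i ∨ false]
R → (Q → R) = false → i = true
(R → (Q → R)) ∧ Q = true ∧ i = i

i; i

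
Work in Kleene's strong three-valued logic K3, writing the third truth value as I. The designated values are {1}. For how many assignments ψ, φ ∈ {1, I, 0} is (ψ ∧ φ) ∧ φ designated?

1

Designated under: (ψ=1, φ=1).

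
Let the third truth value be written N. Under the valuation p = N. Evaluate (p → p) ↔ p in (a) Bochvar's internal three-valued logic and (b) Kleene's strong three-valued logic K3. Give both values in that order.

N; N

In Bochvar's internal three-valued logic: p → p = N → N = N  [any arg is the third value ⇒ result is the third value]
(p → p) ↔ p = N ↔ N = N
In Kleene's strong three-valued logic K3: p → p = N → N = N  [¬N ∨ N]
(p → p) ↔ p = N ↔ N = N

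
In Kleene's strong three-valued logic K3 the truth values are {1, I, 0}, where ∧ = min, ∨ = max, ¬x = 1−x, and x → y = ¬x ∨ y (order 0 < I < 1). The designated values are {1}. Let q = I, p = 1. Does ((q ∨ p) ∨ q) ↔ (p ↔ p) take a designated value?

Yes

q ∨ p = I ∨ 1 = 1
(q ∨ p) ∨ q = 1 ∨ I = 1
p ↔ p = 1 ↔ 1 = 1
((q ∨ p) ∨ q) ↔ (p ↔ p) = 1 ↔ 1 = 1
1 ∈ {1}.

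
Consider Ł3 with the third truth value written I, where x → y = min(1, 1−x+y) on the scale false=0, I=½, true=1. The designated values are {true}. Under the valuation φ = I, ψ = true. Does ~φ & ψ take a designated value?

~φ = ~I = I
~φ & ψ = I & true = I
I ∉ {true}.

No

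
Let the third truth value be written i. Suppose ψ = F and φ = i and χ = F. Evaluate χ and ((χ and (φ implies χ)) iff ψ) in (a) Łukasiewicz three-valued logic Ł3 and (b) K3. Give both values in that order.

F; F

In Łukasiewicz three-valued logic Ł3: φ implies χ = i implies F = i  [min(1, 1−½+0)]
χ and (φ implies χ) = F and i = F
(χ and (φ implies χ)) iff ψ = F iff F = T
χ and ((χ and (φ implies χ)) iff ψ) = F and T = F
In K3: φ implies χ = i implies F = i
χ and (φ implies χ) = F and i = F
(χ and (φ implies χ)) iff ψ = F iff F = T
χ and ((χ and (φ implies χ)) iff ψ) = F and T = F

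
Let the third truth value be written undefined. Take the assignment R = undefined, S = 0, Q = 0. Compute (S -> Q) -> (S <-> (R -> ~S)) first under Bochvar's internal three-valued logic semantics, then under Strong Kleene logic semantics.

In Bochvar's internal three-valued logic: S -> Q = 0 -> 0 = 1
~S = ~0 = 1
R -> ~S = undefined -> 1 = undefined
S <-> (R -> ~S) = 0 <-> undefined = undefined
(S -> Q) -> (S <-> (R -> ~S)) = 1 -> undefined = undefined
In Strong Kleene logic: S -> Q = 0 -> 0 = 1
~S = ~0 = 1
R -> ~S = undefined -> 1 = 1  [~undefined | 1]
S <-> (R -> ~S) = 0 <-> 1 = 0
(S -> Q) -> (S <-> (R -> ~S)) = 1 -> 0 = 0
They differ because Bochvar's internal three-valued logic and Strong Kleene logic treat undefined differently under the binary connectives.

undefined; 0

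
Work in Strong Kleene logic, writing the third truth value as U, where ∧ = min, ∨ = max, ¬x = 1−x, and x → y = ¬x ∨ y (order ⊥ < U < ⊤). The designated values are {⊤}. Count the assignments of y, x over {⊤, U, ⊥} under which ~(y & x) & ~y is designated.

3

Designated under: (y=⊥, x=⊤); (y=⊥, x=U); (y=⊥, x=⊥).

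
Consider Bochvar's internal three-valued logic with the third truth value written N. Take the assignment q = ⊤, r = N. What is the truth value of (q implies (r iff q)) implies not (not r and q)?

N

r iff q = N iff ⊤ = N
q implies (r iff q) = ⊤ implies N = N  [any arg is the third value ⇒ result is the third value]
not r = not N = N
not r and q = N and ⊤ = N
not (not r and q) = not N = N
(q implies (r iff q)) implies not (not r and q) = N implies N = N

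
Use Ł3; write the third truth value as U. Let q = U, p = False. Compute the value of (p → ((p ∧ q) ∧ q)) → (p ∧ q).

False

p ∧ q = False ∧ U = False
(p ∧ q) ∧ q = False ∧ U = False
p → ((p ∧ q) ∧ q) = False → False = True
p ∧ q = False ∧ U = False
(p → ((p ∧ q) ∧ q)) → (p ∧ q) = True → False = False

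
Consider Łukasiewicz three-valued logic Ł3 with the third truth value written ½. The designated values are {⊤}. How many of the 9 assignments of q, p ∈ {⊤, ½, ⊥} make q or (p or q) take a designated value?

Of the 9 assignments, 5 give a value in {⊤}.

5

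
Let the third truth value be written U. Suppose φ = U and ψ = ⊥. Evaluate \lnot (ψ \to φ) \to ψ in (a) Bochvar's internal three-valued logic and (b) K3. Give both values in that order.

U; ⊤

In Bochvar's internal three-valued logic: ψ \to φ = ⊥ \to U = U  [any arg is the third value ⇒ result is the third value]
\lnot (ψ \to φ) = \lnot U = U
\lnot (ψ \to φ) \to ψ = U \to ⊥ = U
In K3: ψ \to φ = ⊥ \to U = ⊤
\lnot (ψ \to φ) = \lnot ⊤ = ⊥
\lnot (ψ \to φ) \to ψ = ⊥ \to ⊥ = ⊤
They differ because Bochvar's internal three-valued logic and K3 treat U differently under the binary connectives.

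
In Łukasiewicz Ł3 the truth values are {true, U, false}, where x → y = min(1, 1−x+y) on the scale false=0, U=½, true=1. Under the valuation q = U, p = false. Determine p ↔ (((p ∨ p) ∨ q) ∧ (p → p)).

U

p ∨ p = false ∨ false = false
(p ∨ p) ∨ q = false ∨ U = U
p → p = false → false = true
((p ∨ p) ∨ q) ∧ (p → p) = U ∧ true = U
p ↔ (((p ∨ p) ∨ q) ∧ (p → p)) = false ↔ U = U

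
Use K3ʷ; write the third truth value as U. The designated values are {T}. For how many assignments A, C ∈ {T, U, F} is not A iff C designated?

Designated under: (A=T, C=F); (A=F, C=T).

2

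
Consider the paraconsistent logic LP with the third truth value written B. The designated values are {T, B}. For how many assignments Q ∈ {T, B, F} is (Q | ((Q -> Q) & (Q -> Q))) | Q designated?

Q=T: T ✓
Q=B: B ✓
Q=F: T ✓

3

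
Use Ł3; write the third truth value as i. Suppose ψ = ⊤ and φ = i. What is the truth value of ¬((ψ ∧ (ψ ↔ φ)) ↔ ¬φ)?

ψ ↔ φ = ⊤ ↔ i = i  [1 − |1−½|]
ψ ∧ (ψ ↔ φ) = ⊤ ∧ i = i
¬φ = ¬i = i
(ψ ∧ (ψ ↔ φ)) ↔ ¬φ = i ↔ i = ⊤
¬((ψ ∧ (ψ ↔ φ)) ↔ ¬φ) = ¬⊤ = ⊥

⊥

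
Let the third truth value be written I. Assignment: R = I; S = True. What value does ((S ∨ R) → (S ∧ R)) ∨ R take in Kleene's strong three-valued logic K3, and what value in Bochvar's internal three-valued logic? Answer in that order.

In Kleene's strong three-valued logic K3: S ∨ R = True ∨ I = True
S ∧ R = True ∧ I = I
(S ∨ R) → (S ∧ R) = True → I = I  [¬True ∨ I]
((S ∨ R) → (S ∧ R)) ∨ R = I ∨ I = I
In Bochvar's internal three-valued logic: S ∨ R = True ∨ I = I
S ∧ R = True ∧ I = I
(S ∨ R) → (S ∧ R) = I → I = I  [any arg is the third value ⇒ result is the third value]
((S ∨ R) → (S ∧ R)) ∨ R = I ∨ I = I

I; I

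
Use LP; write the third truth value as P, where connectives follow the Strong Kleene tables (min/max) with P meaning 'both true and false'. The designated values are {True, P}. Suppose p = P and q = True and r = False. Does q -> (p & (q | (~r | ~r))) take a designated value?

~r = ~False = True
~r = ~False = True
~r | ~r = True | True = True
q | (~r | ~r) = True | True = True
p & (q | (~r | ~r)) = P & True = P
q -> (p & (q | (~r | ~r))) = True -> P = P
P ∈ {True, P}.

Yes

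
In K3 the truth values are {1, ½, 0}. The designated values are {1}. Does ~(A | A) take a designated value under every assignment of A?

No

Countermodel: A=1 gives 0, which is not designated.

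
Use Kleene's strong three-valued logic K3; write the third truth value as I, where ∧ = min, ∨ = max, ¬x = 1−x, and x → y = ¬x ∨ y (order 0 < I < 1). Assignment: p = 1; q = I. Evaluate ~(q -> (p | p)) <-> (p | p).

p | p = 1 | 1 = 1
q -> (p | p) = I -> 1 = 1
~(q -> (p | p)) = ~1 = 0
p | p = 1 | 1 = 1
~(q -> (p | p)) <-> (p | p) = 0 <-> 1 = 0

0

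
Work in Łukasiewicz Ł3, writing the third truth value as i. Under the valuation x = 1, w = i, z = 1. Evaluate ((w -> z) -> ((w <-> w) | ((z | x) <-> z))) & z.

w -> z = i -> 1 = 1
w <-> w = i <-> i = 1
z | x = 1 | 1 = 1
(z | x) <-> z = 1 <-> 1 = 1
(w <-> w) | ((z | x) <-> z) = 1 | 1 = 1
(w -> z) -> ((w <-> w) | ((z | x) <-> z)) = 1 -> 1 = 1
((w -> z) -> ((w <-> w) | ((z | x) <-> z))) & z = 1 & 1 = 1

1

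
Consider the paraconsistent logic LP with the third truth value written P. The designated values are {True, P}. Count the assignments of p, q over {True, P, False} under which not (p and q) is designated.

8

Of the 9 assignments, 8 give a value in {True, P}.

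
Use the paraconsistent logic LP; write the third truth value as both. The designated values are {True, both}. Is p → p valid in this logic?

Yes

Every assignment of p over {True, both, False} gives a value in {True, both}.
In particular, with p=both: p → p = both.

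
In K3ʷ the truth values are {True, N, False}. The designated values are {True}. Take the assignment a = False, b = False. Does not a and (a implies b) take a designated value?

not a = not False = True
a implies b = False implies False = True
not a and (a implies b) = True and True = True
True ∈ {True}.

Yes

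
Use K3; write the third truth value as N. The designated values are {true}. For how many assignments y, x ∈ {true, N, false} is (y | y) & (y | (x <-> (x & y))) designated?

Designated under: (y=true, x=true); (y=true, x=N); (y=true, x=false).

3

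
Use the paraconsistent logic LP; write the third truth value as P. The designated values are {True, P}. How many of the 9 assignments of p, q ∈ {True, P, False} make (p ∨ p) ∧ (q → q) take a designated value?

Of the 9 assignments, 6 give a value in {True, P}.

6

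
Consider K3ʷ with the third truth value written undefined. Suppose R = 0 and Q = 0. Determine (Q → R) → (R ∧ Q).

0

Q → R = 0 → 0 = 1
R ∧ Q = 0 ∧ 0 = 0
(Q → R) → (R ∧ Q) = 1 → 0 = 0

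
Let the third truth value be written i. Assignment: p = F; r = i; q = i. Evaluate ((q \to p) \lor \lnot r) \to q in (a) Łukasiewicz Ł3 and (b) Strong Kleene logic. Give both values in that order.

T; i

In Łukasiewicz Ł3: q \to p = i \to F = i  [min(1, 1−½+0)]
\lnot r = \lnot i = i
(q \to p) \lor \lnot r = i \lor i = i
((q \to p) \lor \lnot r) \to q = i \to i = T
In Strong Kleene logic: q \to p = i \to F = i  [\lnot i \lor F]
\lnot r = \lnot i = i
(q \to p) \lor \lnot r = i \lor i = i
((q \to p) \lor \lnot r) \to q = i \to i = i
They differ because Łukasiewicz Ł3 and Strong Kleene logic treat i differently under implication.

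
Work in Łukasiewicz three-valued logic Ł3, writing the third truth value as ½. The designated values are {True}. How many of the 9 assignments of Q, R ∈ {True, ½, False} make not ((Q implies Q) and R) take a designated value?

Designated under: (Q=True, R=False); (Q=½, R=False); (Q=False, R=False).

3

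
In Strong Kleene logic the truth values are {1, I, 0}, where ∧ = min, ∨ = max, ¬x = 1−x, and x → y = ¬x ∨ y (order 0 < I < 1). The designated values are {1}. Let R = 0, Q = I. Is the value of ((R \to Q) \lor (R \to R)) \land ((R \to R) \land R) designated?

R \to Q = 0 \to I = 1  [\lnot 0 \lor I]
R \to R = 0 \to 0 = 1
(R \to Q) \lor (R \to R) = 1 \lor 1 = 1
R \to R = 0 \to 0 = 1
(R \to R) \land R = 1 \land 0 = 0
((R \to Q) \lor (R \to R)) \land ((R \to R) \land R) = 1 \land 0 = 0
0 ∉ {1}.

No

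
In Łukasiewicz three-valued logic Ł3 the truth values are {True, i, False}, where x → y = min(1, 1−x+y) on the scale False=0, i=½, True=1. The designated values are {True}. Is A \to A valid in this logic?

Yes

Every assignment of A over {True, i, False} gives a value in {True}.
In particular, with A=i: A \to A = True.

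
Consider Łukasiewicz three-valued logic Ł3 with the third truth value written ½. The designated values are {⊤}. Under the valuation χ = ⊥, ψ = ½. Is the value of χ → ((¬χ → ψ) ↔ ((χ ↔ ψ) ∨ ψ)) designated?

Yes

¬χ = ¬⊥ = ⊤
¬χ → ψ = ⊤ → ½ = ½  [min(1, 1−1+½)]
χ ↔ ψ = ⊥ ↔ ½ = ½
(χ ↔ ψ) ∨ ψ = ½ ∨ ½ = ½
(¬χ → ψ) ↔ ((χ ↔ ψ) ∨ ψ) = ½ ↔ ½ = ⊤
χ → ((¬χ → ψ) ↔ ((χ ↔ ψ) ∨ ψ)) = ⊥ → ⊤ = ⊤
⊤ ∈ {⊤}.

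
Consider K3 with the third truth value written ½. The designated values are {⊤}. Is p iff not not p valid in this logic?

No

Countermodel: p=½ gives ½, which is not designated.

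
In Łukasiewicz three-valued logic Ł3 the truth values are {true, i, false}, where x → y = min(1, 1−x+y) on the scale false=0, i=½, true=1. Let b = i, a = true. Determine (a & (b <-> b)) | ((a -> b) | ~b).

b <-> b = i <-> i = true
a & (b <-> b) = true & true = true
a -> b = true -> i = i
~b = ~i = i
(a -> b) | ~b = i | i = i
(a & (b <-> b)) | ((a -> b) | ~b) = true | i = true

true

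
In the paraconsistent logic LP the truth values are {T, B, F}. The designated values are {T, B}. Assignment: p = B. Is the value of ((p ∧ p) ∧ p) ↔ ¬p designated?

p ∧ p = B ∧ B = B
(p ∧ p) ∧ p = B ∧ B = B
¬p = ¬B = B
((p ∧ p) ∧ p) ↔ ¬p = B ↔ B = B
B ∈ {T, B}.

Yes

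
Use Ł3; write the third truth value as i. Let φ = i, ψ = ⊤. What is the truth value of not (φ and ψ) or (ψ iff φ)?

φ and ψ = i and ⊤ = i
not (φ and ψ) = not i = i
ψ iff φ = ⊤ iff i = i
not (φ and ψ) or (ψ iff φ) = i or i = i

i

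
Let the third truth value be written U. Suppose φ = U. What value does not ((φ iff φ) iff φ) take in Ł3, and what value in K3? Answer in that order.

In Ł3: φ iff φ = U iff U = ⊤  [1 − |½−½|]
(φ iff φ) iff φ = ⊤ iff U = U
not ((φ iff φ) iff φ) = not U = U
In K3: φ iff φ = U iff U = U
(φ iff φ) iff φ = U iff U = U
not ((φ iff φ) iff φ) = not U = U

U; U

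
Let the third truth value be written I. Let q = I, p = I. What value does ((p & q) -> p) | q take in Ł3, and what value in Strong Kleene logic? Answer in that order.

True; I

In Ł3: p & q = I & I = I
(p & q) -> p = I -> I = True
((p & q) -> p) | q = True | I = True
In Strong Kleene logic: p & q = I & I = I
(p & q) -> p = I -> I = I  [~I | I]
((p & q) -> p) | q = I | I = I
They differ because Ł3 and Strong Kleene logic treat I differently under implication.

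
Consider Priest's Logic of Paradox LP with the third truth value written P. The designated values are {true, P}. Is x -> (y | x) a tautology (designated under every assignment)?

Yes

Every assignment of x, y over {true, P, false} gives a value in {true, P}.
In particular, with x=P, y=P: x -> (y | x) = P.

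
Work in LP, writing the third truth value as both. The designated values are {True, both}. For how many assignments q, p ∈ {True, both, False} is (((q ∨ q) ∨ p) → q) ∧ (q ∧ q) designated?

Of the 9 assignments, 6 give a value in {True, both}.

6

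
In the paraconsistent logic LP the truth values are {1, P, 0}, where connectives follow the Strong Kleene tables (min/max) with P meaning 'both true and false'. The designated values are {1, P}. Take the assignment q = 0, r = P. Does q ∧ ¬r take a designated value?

No

¬r = ¬P = P
q ∧ ¬r = 0 ∧ P = 0
0 ∉ {1, P}.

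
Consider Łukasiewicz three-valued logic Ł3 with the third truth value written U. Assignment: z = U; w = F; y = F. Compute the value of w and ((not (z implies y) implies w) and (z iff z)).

F

z implies y = U implies F = U
not (z implies y) = not U = U
not (z implies y) implies w = U implies F = U
z iff z = U iff U = T
(not (z implies y) implies w) and (z iff z) = U and T = U
w and ((not (z implies y) implies w) and (z iff z)) = F and U = F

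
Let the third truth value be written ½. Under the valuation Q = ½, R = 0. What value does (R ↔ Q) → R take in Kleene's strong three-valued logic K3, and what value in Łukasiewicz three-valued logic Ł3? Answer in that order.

½; ½

In Kleene's strong three-valued logic K3: R ↔ Q = 0 ↔ ½ = ½
(R ↔ Q) → R = ½ → 0 = ½  [¬½ ∨ 0]
In Łukasiewicz three-valued logic Ł3: R ↔ Q = 0 ↔ ½ = ½  [1 − |0−½|]
(R ↔ Q) → R = ½ → 0 = ½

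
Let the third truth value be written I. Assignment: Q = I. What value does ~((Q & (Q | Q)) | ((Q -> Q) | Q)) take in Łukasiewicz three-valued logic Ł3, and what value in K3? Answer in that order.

In Łukasiewicz three-valued logic Ł3: Q | Q = I | I = I
Q & (Q | Q) = I & I = I
Q -> Q = I -> I = T  [min(1, 1−½+½)]
(Q -> Q) | Q = T | I = T
(Q & (Q | Q)) | ((Q -> Q) | Q) = I | T = T
~((Q & (Q | Q)) | ((Q -> Q) | Q)) = ~T = F
In K3: Q | Q = I | I = I
Q & (Q | Q) = I & I = I
Q -> Q = I -> I = I  [~I | I]
(Q -> Q) | Q = I | I = I
(Q & (Q | Q)) | ((Q -> Q) | Q) = I | I = I
~((Q & (Q | Q)) | ((Q -> Q) | Q)) = ~I = I
They differ because Łukasiewicz three-valued logic Ł3 and K3 treat I differently under implication.

F; I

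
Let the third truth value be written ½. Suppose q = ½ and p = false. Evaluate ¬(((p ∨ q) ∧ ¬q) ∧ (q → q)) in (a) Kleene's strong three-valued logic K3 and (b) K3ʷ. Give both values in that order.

½; ½

In Kleene's strong three-valued logic K3: p ∨ q = false ∨ ½ = ½
¬q = ¬½ = ½
(p ∨ q) ∧ ¬q = ½ ∧ ½ = ½
q → q = ½ → ½ = ½  [¬½ ∨ ½]
((p ∨ q) ∧ ¬q) ∧ (q → q) = ½ ∧ ½ = ½
¬(((p ∨ q) ∧ ¬q) ∧ (q → q)) = ¬½ = ½
In K3ʷ: p ∨ q = false ∨ ½ = ½
¬q = ¬½ = ½
(p ∨ q) ∧ ¬q = ½ ∧ ½ = ½
q → q = ½ → ½ = ½  [any arg is the third value ⇒ result is the third value]
((p ∨ q) ∧ ¬q) ∧ (q → q) = ½ ∧ ½ = ½
¬(((p ∨ q) ∧ ¬q) ∧ (q → q)) = ¬½ = ½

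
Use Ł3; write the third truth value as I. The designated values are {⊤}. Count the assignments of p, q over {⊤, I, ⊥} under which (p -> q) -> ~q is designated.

Designated under: (p=⊤, q=I); (p=⊤, q=⊥); (p=I, q=⊥); (p=⊥, q=⊥).

4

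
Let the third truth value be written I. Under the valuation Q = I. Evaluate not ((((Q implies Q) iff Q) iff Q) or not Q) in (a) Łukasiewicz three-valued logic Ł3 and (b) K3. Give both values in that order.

In Łukasiewicz three-valued logic Ł3: Q implies Q = I implies I = true  [min(1, 1−½+½)]
(Q implies Q) iff Q = true iff I = I
((Q implies Q) iff Q) iff Q = I iff I = true
not Q = not I = I
(((Q implies Q) iff Q) iff Q) or not Q = true or I = true
not ((((Q implies Q) iff Q) iff Q) or not Q) = not true = false
In K3: Q implies Q = I implies I = I  [not I or I]
(Q implies Q) iff Q = I iff I = I
((Q implies Q) iff Q) iff Q = I iff I = I
not Q = not I = I
(((Q implies Q) iff Q) iff Q) or not Q = I or I = I
not ((((Q implies Q) iff Q) iff Q) or not Q) = not I = I
They differ because Łukasiewicz three-valued logic Ł3 and K3 treat I differently under implication.

false; I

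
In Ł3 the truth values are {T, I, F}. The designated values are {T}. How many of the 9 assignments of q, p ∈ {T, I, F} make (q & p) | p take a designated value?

3

Designated under: (q=T, p=T); (q=I, p=T); (q=F, p=T).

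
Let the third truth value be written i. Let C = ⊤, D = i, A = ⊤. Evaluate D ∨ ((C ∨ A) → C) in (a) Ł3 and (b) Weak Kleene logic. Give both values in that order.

⊤; i

In Ł3: C ∨ A = ⊤ ∨ ⊤ = ⊤
(C ∨ A) → C = ⊤ → ⊤ = ⊤
D ∨ ((C ∨ A) → C) = i ∨ ⊤ = ⊤
In Weak Kleene logic: C ∨ A = ⊤ ∨ ⊤ = ⊤
(C ∨ A) → C = ⊤ → ⊤ = ⊤
D ∨ ((C ∨ A) → C) = i ∨ ⊤ = i
They differ because Ł3 and Weak Kleene logic treat i differently under the binary connectives.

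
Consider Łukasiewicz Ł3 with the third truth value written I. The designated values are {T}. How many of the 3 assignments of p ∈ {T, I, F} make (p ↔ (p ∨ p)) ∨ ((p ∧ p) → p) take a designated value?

3

p=T: T ✓
p=I: T ✓
p=F: T ✓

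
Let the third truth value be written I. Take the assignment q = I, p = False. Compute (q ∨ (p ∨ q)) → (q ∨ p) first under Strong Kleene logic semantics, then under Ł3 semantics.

I; True

In Strong Kleene logic: p ∨ q = False ∨ I = I
q ∨ (p ∨ q) = I ∨ I = I
q ∨ p = I ∨ False = I
(q ∨ (p ∨ q)) → (q ∨ p) = I → I = I  [¬I ∨ I]
In Ł3: p ∨ q = False ∨ I = I
q ∨ (p ∨ q) = I ∨ I = I
q ∨ p = I ∨ False = I
(q ∨ (p ∨ q)) → (q ∨ p) = I → I = True
They differ because Strong Kleene logic and Ł3 treat I differently under implication.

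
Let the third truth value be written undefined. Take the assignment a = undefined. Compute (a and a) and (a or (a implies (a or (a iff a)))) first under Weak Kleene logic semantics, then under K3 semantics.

undefined; undefined

In Weak Kleene logic: a and a = undefined and undefined = undefined
a iff a = undefined iff undefined = undefined
a or (a iff a) = undefined or undefined = undefined
a implies (a or (a iff a)) = undefined implies undefined = undefined  [any arg is the third value ⇒ result is the third value]
a or (a implies (a or (a iff a))) = undefined or undefined = undefined
(a and a) and (a or (a implies (a or (a iff a)))) = undefined and undefined = undefined
In K3: a and a = undefined and undefined = undefined
a iff a = undefined iff undefined = undefined
a or (a iff a) = undefined or undefined = undefined
a implies (a or (a iff a)) = undefined implies undefined = undefined
a or (a implies (a or (a iff a))) = undefined or undefined = undefined
(a and a) and (a or (a implies (a or (a iff a)))) = undefined and undefined = undefined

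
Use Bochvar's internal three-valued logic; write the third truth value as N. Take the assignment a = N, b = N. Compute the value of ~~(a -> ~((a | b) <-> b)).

N

a | b = N | N = N
(a | b) <-> b = N <-> N = N
~((a | b) <-> b) = ~N = N
a -> ~((a | b) <-> b) = N -> N = N  [any arg is the third value ⇒ result is the third value]
~(a -> ~((a | b) <-> b)) = ~N = N
~~(a -> ~((a | b) <-> b)) = ~N = N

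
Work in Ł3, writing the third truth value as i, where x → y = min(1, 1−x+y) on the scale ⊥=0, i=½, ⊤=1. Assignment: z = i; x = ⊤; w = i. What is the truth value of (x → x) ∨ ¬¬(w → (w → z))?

x → x = ⊤ → ⊤ = ⊤
w → z = i → i = ⊤  [min(1, 1−½+½)]
w → (w → z) = i → ⊤ = ⊤
¬(w → (w → z)) = ¬⊤ = ⊥
¬¬(w → (w → z)) = ¬⊥ = ⊤
(x → x) ∨ ¬¬(w → (w → z)) = ⊤ ∨ ⊤ = ⊤

⊤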